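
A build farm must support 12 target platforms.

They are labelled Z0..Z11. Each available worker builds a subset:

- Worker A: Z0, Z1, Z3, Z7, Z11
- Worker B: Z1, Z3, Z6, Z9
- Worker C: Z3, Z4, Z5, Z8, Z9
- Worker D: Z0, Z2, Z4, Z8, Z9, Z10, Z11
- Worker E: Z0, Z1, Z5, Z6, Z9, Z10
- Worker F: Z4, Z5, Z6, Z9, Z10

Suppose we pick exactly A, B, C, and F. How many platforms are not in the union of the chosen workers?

Union of A, B, C, F = {Z0, Z1, Z3, Z4, Z5, Z6, Z7, Z8, Z9, Z10, Z11}.
Not covered: Z2 — 1 platform.

1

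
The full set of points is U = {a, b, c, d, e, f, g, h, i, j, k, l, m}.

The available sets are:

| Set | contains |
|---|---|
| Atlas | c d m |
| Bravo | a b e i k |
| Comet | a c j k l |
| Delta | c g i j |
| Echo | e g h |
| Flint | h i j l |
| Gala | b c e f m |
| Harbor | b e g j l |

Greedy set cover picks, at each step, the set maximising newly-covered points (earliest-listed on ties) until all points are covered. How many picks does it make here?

5

Greedy: pick Bravo (covers 5 new) → pick Atlas (covers 3 new) → pick Flint (covers 3 new) → pick Delta (covers 1 new) → pick Gala (covers 1 new). Total picks: 5.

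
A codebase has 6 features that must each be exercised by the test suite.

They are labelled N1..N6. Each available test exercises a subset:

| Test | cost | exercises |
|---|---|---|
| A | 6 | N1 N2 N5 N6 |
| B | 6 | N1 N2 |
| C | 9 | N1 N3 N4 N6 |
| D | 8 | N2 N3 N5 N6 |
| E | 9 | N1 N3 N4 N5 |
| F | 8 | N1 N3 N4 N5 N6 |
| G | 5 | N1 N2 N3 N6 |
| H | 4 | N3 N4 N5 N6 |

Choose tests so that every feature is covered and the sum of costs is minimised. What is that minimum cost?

G, H together cover every feature (G ∪ H = {N1, N2, N3, N4, N5, N6}); total cost 5 + 4 = 9.
No covering selection has total cost below 9.

9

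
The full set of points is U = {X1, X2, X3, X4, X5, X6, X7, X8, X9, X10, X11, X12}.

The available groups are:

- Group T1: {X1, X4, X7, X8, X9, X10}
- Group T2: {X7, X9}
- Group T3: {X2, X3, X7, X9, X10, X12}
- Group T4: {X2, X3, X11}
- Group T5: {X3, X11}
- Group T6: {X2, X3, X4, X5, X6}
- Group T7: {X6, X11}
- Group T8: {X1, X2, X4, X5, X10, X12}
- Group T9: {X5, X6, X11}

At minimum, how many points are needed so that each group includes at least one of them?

H = {X5, X9, X11} meets every group (each contains at least one member of H), and |H| = 3.
The groups T2, T5, T8 are pairwise disjoint, so any hitting set needs a separate point for each — at least 3. Hence 3 is optimal.

3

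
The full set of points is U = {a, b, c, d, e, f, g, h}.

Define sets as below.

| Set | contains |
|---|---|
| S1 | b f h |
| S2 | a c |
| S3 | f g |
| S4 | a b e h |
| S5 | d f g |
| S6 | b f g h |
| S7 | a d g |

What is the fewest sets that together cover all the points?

3

S2 and S4 and S5 together: S2 ∪ S4 ∪ S5 = {a, b, c, d, e, f, g, h} — every point is covered.
Only S2 contains c, so S2 is forced; the remaining 6 points need at least 2 more sets (each remaining set adds at most 4) — so at least 3 sets are needed, and 3 is optimal.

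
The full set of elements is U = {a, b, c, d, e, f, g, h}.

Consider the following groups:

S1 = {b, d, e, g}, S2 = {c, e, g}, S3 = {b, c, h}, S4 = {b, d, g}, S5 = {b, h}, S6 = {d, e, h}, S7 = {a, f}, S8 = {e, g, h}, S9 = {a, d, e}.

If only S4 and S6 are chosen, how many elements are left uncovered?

Union of S4, S6 = {b, d, e, g, h}.
Not covered: a, c, f — 3 elements.

3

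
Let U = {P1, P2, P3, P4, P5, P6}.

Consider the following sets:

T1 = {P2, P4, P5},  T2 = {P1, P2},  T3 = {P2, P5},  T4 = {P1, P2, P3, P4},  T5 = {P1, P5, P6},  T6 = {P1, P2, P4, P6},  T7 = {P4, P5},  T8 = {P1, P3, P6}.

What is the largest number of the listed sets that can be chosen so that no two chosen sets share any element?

2

T7, T8 are pairwise disjoint (T7={P4,P5}; T8={P1,P3,P6}).
Every remaining set overlaps one of these, and no 3 of the listed sets are pairwise disjoint, so 2 is the maximum.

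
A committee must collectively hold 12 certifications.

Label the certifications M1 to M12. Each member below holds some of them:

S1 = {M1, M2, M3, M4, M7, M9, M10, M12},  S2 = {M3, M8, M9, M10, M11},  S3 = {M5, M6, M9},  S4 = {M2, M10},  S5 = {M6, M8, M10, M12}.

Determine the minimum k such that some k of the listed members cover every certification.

S1 and S2 and S3 together: S1 ∪ S2 ∪ S3 = {M1, M2, M3, M4, M5, M6, M7, M8, M9, M10, M11, M12} — every certification is covered.
Only S1 contains M1, so S1 is forced; the remaining 4 certifications need at least 2 more members (each remaining member adds at most 2) — so at least 3 members are needed, and 3 is optimal.

3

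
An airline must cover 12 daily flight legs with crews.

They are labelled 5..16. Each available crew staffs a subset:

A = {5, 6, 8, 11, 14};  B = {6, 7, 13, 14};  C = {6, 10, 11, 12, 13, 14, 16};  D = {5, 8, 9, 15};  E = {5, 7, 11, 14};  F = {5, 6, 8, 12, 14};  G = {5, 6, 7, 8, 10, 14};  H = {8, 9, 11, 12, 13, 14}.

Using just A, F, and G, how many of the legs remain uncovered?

Union of A, F, G = {5, 6, 7, 8, 10, 11, 12, 14}.
Not covered: 9, 13, 15, 16 — 4 legs.

4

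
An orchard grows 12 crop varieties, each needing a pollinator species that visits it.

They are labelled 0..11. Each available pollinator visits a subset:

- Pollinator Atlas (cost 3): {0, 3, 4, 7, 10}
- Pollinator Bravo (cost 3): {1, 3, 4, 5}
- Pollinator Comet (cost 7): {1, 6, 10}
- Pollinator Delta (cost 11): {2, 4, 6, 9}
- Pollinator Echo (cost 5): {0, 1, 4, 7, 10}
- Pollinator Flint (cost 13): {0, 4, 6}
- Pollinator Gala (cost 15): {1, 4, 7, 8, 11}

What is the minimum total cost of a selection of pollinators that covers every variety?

32

Atlas, Bravo, Delta, Gala together cover every variety (Atlas ∪ Bravo ∪ Delta ∪ Gala = {0, 1, 2, 3, 4, 5, 6, 7, 8, 9, 10, 11}); total cost 3 + 3 + 11 + 15 = 32.
No covering selection has total cost below 32.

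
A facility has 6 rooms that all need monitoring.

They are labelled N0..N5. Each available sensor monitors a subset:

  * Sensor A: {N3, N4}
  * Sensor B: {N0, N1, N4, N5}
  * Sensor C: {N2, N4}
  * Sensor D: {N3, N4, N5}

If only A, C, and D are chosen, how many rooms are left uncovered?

Union of A, C, D = {N2, N3, N4, N5}.
Not covered: N0, N1 — 2 rooms.

2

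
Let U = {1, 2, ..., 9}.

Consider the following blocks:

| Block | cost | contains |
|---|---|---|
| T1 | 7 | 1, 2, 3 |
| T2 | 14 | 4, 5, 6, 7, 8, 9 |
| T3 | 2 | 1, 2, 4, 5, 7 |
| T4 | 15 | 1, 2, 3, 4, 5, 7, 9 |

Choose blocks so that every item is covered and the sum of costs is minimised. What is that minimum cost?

T1, T2 together cover every item (T1 ∪ T2 = {1, 2, 3, 4, 5, 6, 7, 8, 9}); total cost 7 + 14 = 21.
The greedy pick T3, T2, T1 costs 23; no covering selection beats 21.

21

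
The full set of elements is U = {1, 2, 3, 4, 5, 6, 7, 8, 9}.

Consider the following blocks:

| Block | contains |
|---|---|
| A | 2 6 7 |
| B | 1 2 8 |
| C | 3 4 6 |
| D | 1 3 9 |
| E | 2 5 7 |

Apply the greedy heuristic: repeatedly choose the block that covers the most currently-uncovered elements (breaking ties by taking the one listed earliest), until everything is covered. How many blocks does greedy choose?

Greedy: pick A (covers 3 new) → pick D (covers 3 new) → pick B (covers 1 new) → pick C (covers 1 new) → pick E (covers 1 new). Total picks: 5.
(The true minimum cover uses only 4 blocks, so greedy is not optimal here.)

5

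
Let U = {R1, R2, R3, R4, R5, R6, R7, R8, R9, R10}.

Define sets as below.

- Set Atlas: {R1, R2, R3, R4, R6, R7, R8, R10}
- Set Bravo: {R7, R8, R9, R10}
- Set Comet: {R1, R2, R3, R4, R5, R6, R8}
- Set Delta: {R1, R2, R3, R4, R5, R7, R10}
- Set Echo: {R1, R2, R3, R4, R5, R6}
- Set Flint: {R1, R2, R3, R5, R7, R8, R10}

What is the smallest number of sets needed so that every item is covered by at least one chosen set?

Take {Bravo, Comet}. Their union is {R1, R2, R3, R4, R5, R6, R7, R8, R9, R10}, which is all 10 items.
No single set has all 10 items (the largest, Atlas, has 8), so 2 is optimal.

2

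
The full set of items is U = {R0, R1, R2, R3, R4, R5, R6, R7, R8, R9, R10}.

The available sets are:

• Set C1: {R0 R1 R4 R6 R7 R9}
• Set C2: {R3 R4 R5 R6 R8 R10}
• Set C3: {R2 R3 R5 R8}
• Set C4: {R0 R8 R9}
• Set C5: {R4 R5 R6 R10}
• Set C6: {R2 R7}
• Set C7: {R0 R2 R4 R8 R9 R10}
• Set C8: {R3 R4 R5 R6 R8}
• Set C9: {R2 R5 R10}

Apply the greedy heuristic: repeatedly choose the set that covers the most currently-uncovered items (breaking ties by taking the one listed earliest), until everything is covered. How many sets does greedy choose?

3

Greedy: pick C1 (covers 6 new) → pick C2 (covers 4 new) → pick C3 (covers 1 new). Total picks: 3.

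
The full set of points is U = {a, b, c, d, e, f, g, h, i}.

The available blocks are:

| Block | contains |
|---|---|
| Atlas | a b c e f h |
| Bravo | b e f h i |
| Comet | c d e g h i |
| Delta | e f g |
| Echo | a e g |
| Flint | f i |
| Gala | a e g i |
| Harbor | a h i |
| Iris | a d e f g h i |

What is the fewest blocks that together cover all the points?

Atlas and Comet together: Atlas ∪ Comet = {a, b, c, d, e, f, g, h, i} — every point is covered.
No single block has all 9 points (the largest, Iris, has 7), so 2 is optimal.

2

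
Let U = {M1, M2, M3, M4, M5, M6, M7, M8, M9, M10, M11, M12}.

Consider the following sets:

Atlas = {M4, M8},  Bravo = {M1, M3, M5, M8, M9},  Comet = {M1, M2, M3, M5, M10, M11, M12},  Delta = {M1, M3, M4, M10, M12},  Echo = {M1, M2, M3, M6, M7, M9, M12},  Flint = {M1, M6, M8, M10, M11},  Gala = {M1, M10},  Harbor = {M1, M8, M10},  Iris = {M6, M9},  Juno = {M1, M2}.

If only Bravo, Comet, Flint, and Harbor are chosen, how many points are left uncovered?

2

Union of Bravo, Comet, Flint, Harbor = {M1, M2, M3, M5, M6, M8, M9, M10, M11, M12}.
Not covered: M4, M7 — 2 points.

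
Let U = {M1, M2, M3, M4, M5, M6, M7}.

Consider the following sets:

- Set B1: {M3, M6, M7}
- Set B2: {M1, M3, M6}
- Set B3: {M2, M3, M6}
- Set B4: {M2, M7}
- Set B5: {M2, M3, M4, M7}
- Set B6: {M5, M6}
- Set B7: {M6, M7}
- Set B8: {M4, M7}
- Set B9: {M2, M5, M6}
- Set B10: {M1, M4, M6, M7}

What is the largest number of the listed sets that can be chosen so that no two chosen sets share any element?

2

B6, B8 are pairwise disjoint (B6={M5,M6}; B8={M4,M7}).
Every remaining set overlaps one of these, and no 3 of the listed sets are pairwise disjoint, so 2 is the maximum.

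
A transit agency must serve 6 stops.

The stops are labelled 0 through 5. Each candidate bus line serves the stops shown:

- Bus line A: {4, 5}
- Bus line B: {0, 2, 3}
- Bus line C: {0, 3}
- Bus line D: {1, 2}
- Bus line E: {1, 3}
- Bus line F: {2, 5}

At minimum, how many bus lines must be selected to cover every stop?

Take {A, C, D}. Their union is {0, 1, 2, 3, 4, 5}, which is all 6 stops.
Only A contains 4, so A is forced; the remaining 4 stops need at least 2 more bus lines (each remaining bus line adds at most 3) — so at least 3 bus lines are needed, and 3 is optimal.

3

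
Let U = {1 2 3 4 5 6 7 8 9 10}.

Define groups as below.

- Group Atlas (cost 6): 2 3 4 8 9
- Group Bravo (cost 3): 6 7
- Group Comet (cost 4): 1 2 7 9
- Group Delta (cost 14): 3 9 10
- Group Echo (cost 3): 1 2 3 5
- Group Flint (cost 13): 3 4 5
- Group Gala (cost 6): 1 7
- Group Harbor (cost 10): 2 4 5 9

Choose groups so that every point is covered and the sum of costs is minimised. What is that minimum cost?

Atlas, Bravo, Delta, Echo together cover every point (Atlas ∪ Bravo ∪ Delta ∪ Echo = {1, 2, 3, 4, 5, 6, 7, 8, 9, 10}); total cost 6 + 3 + 14 + 3 = 26.
No covering selection has total cost below 26.

26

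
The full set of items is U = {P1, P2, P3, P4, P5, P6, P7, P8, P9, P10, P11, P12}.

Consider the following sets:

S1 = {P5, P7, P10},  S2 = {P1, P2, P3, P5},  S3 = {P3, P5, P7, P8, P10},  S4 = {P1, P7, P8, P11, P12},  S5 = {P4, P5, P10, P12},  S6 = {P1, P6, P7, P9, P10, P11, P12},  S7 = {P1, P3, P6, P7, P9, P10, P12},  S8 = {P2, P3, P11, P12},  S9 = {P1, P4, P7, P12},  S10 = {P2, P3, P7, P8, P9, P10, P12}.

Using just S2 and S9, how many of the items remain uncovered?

Union of S2, S9 = {P1, P2, P3, P4, P5, P7, P12}.
Not covered: P6, P8, P9, P10, P11 — 5 items.

5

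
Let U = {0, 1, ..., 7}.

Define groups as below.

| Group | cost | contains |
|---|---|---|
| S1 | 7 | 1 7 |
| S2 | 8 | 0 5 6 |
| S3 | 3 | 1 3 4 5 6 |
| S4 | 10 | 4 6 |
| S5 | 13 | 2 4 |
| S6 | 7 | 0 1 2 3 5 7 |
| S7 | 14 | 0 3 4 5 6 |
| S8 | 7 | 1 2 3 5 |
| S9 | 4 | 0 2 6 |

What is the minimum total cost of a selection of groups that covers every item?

S3, S6 together cover every item (S3 ∪ S6 = {0, 1, 2, 3, 4, 5, 6, 7}); total cost 3 + 7 = 10.
The greedy pick S3, S9, S1 costs 14; no covering selection beats 10.

10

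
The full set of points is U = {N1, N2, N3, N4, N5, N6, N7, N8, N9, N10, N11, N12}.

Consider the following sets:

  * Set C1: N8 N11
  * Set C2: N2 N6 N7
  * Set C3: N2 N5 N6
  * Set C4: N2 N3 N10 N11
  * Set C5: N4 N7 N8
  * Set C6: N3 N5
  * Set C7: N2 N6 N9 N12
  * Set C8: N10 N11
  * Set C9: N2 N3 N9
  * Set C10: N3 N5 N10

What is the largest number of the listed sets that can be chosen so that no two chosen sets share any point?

C5, C6, C7, C8 are pairwise disjoint (C5={N4,N7,N8}; C6={N3,N5}; C7={N2,N6,N9,N12}; C8={N10,N11}).
Every remaining set overlaps one of these, and no 5 of the listed sets are pairwise disjoint, so 4 is the maximum.

4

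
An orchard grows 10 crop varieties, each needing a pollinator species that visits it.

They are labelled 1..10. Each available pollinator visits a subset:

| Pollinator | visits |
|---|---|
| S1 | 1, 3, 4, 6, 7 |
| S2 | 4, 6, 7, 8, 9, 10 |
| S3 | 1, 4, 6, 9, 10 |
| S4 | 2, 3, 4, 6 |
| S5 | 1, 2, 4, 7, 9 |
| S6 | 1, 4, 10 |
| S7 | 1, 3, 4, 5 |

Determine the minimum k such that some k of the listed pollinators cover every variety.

3

Take {S2, S4, S7}. Their union is {1, 2, 3, 4, 5, 6, 7, 8, 9, 10}, which is all 10 varieties.
Only S7 contains 5, so S7 is forced; the remaining 6 varieties need at least 2 more pollinators (each remaining pollinator adds at most 5) — so at least 3 pollinators are needed, and 3 is optimal.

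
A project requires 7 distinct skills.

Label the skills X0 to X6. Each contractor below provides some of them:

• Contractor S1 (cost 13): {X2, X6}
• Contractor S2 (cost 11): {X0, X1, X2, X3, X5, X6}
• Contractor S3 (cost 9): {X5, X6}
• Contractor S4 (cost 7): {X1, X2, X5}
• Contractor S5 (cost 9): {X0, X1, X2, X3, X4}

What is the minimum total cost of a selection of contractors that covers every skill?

18

S3, S5 together cover every skill (S3 ∪ S5 = {X0, X1, X2, X3, X4, X5, X6}); total cost 9 + 9 = 18.
No covering selection has total cost below 18.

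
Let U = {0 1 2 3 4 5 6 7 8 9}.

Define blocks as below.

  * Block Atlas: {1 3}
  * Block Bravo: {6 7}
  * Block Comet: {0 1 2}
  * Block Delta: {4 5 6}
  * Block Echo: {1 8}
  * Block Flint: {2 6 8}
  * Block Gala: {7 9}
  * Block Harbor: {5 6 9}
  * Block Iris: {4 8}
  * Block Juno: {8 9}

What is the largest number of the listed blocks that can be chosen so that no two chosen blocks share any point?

Comet, Delta, Gala are pairwise disjoint (Comet={0,1,2}; Delta={4,5,6}; Gala={7,9}).
Every remaining block overlaps one of these, and no 4 of the listed blocks are pairwise disjoint, so 3 is the maximum.

3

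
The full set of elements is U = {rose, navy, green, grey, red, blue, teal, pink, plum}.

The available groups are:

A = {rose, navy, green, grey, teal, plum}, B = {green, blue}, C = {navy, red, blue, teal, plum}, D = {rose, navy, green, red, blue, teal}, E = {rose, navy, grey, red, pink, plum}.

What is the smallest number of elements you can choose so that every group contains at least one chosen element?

H = {navy, blue} meets every group (each contains at least one member of H), and |H| = 2.
The groups B, E are pairwise disjoint, so any hitting set needs a separate element for each — at least 2. Hence 2 is optimal.

2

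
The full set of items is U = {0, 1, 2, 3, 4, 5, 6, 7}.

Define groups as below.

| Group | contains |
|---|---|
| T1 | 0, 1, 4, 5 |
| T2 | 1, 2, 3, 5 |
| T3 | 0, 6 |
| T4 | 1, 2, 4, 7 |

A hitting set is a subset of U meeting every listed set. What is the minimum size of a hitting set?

Take H = {0, 1}. Each listed group contains at least one of these, so H is a hitting set of size 2.
The groups T2, T3 are pairwise disjoint, so any hitting set needs a separate item for each — at least 2. Hence 2 is optimal.

2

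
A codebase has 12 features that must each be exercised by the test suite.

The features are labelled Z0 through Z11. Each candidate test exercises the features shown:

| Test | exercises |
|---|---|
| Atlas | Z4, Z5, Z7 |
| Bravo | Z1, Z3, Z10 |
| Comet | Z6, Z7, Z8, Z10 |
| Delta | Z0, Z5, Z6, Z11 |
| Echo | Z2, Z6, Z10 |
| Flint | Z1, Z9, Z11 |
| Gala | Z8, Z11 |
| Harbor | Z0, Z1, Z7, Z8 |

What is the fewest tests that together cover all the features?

5

Atlas and Bravo and Echo and Flint and Harbor together: Atlas ∪ Bravo ∪ Echo ∪ Flint ∪ Harbor = {Z0, Z1, Z2, Z3, Z4, Z5, Z6, Z7, Z8, Z9, Z10, Z11} — every feature is covered.
No 4 of the 8 tests cover everything (all 70 combinations miss at least one feature), so 5 is optimal.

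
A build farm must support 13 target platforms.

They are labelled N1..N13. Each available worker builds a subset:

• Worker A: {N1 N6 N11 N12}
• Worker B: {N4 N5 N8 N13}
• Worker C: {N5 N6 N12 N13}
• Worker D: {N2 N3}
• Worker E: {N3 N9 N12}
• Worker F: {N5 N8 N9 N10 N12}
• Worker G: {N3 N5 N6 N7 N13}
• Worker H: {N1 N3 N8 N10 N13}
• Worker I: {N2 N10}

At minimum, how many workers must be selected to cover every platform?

Take {A, B, D, F, G}. Their union is {N1, N2, N3, N4, N5, N6, N7, N8, N9, N10, N11, N12, N13}, which is all 13 platforms.
No 4 of the 9 workers cover everything (all 126 combinations miss at least one platform), so 5 is optimal.

5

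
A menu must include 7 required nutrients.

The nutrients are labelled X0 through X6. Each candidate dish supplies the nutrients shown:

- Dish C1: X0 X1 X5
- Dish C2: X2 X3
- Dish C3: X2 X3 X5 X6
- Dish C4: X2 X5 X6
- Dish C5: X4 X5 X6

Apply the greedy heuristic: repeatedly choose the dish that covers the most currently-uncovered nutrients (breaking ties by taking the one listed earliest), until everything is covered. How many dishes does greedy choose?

3

Greedy: pick C3 (covers 4 new) → pick C1 (covers 2 new) → pick C5 (covers 1 new). Total picks: 3.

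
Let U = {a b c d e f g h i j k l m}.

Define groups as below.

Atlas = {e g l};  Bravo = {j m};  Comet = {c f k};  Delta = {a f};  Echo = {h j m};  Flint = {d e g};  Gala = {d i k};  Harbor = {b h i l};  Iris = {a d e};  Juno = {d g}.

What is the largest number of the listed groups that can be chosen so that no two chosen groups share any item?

4

Atlas, Delta, Echo, Gala are pairwise disjoint (Atlas={e,g,l}; Delta={a,f}; Echo={h,j,m}; Gala={d,i,k}).
Every remaining group overlaps one of these, and no 5 of the listed groups are pairwise disjoint, so 4 is the maximum.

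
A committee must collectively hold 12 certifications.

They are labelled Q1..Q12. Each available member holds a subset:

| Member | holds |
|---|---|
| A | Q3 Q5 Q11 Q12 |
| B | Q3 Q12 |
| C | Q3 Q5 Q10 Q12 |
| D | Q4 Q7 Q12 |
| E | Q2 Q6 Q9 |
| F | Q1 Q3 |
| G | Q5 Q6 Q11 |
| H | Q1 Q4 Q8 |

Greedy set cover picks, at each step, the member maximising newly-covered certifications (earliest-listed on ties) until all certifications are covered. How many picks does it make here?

5

Greedy: pick A (covers 4 new) → pick E (covers 3 new) → pick H (covers 3 new) → pick C (covers 1 new) → pick D (covers 1 new). Total picks: 5.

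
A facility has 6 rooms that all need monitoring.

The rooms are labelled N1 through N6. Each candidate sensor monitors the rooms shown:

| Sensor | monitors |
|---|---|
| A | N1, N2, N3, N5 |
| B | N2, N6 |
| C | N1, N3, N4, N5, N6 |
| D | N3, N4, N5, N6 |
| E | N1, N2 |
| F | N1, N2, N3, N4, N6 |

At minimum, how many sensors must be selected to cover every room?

2

Take {B, C}. Their union is {N1, N2, N3, N4, N5, N6}, which is all 6 rooms.
No single sensor has all 6 rooms (the largest, C, has 5), so 2 is optimal.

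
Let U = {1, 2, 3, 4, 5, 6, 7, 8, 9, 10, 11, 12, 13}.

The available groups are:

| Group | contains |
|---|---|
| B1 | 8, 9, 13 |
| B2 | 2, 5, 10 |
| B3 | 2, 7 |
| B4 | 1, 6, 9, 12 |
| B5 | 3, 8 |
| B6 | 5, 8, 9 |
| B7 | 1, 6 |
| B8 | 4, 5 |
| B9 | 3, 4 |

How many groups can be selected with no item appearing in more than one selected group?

4

B1, B3, B7, B8 are pairwise disjoint (B1={8,9,13}; B3={2,7}; B7={1,6}; B8={4,5}).
Every remaining group overlaps one of these, and no 5 of the listed groups are pairwise disjoint, so 4 is the maximum.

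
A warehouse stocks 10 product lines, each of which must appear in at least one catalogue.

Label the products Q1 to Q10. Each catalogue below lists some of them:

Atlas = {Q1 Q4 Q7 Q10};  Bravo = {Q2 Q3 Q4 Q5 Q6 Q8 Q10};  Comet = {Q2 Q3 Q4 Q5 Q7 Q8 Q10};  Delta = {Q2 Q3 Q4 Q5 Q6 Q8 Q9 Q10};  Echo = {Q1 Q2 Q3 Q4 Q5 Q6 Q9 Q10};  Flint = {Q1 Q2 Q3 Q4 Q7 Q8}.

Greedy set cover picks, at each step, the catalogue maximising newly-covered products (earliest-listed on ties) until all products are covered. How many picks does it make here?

Greedy: pick Delta (covers 8 new) → pick Atlas (covers 2 new). Total picks: 2.

2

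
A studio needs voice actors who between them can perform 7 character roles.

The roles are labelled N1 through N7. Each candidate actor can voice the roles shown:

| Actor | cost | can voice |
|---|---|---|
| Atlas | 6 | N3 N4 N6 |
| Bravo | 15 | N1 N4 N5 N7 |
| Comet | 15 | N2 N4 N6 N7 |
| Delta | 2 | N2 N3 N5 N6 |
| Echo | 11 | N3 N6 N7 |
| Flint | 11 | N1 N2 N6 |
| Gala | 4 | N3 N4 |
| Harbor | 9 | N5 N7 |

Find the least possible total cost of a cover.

Bravo, Delta together cover every role (Bravo ∪ Delta = {N1, N2, N3, N4, N5, N6, N7}); total cost 15 + 2 = 17.
The greedy pick Delta, Gala, Bravo costs 21; no covering selection beats 17.

17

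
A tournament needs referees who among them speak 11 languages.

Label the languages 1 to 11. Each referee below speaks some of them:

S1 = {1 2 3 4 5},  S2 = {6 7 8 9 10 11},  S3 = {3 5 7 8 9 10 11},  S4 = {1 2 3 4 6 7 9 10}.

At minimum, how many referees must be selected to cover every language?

Take {S3, S4}. Their union is {1, 2, 3, 4, 5, 6, 7, 8, 9, 10, 11}, which is all 11 languages.
No single referee has all 11 languages (the largest, S4, has 8), so 2 is optimal.

2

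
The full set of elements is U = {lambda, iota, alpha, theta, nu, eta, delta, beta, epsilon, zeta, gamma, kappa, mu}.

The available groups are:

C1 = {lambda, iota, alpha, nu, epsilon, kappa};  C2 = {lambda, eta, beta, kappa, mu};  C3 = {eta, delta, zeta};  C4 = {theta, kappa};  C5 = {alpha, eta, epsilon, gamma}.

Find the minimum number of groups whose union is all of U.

C1 and C2 and C3 and C4 and C5 together: C1 ∪ C2 ∪ C3 ∪ C4 ∪ C5 = {lambda, iota, alpha, theta, nu, eta, delta, beta, epsilon, zeta, gamma, kappa, mu} — every element is covered.
No 4 of the 5 groups cover everything (all 5 combinations miss at least one element), so 5 is optimal.

5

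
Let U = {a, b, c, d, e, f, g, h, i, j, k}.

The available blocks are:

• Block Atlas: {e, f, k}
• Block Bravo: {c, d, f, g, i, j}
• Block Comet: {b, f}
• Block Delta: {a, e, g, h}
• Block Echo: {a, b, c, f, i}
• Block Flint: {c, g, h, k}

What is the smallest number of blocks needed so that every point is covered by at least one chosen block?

Atlas, Bravo, Echo, and Flint cover everything between them: the union {a, b, c, d, e, f, g, h, i, j, k} is all of U.
No 3 of the 6 blocks cover everything (all 20 combinations miss at least one point), so 4 is optimal.

4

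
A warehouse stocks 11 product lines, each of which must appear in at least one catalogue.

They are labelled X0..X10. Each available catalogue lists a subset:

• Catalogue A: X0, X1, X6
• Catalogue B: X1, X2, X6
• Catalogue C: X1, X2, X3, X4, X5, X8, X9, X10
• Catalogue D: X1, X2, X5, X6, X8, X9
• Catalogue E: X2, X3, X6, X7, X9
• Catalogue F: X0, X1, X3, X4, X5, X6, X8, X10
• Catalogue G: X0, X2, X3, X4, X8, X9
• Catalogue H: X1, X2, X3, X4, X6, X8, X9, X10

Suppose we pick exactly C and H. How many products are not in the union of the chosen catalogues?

2

Union of C, H = {X1, X2, X3, X4, X5, X6, X8, X9, X10}.
Not covered: X0, X7 — 2 products.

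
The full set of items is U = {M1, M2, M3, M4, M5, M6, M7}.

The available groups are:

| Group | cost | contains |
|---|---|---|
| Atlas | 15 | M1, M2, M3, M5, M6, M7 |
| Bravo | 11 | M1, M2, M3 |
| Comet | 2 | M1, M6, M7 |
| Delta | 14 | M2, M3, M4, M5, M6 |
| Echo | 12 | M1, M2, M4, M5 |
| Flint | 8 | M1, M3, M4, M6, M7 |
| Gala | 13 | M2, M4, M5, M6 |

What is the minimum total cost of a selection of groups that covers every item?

Comet, Delta together cover every item (Comet ∪ Delta = {M1, M2, M3, M4, M5, M6, M7}); total cost 2 + 14 = 16.
No covering selection has total cost below 16.

16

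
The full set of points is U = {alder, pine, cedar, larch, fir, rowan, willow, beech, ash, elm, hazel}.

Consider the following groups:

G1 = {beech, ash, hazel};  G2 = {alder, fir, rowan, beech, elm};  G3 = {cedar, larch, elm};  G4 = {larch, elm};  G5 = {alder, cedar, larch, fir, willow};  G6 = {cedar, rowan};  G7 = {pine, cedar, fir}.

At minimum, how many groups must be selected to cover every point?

4

G1, G2, G5, and G7 cover everything between them: the union {alder, pine, cedar, larch, fir, rowan, willow, beech, ash, elm, hazel} is all of U.
No 3 of the 7 groups cover everything (all 35 combinations miss at least one point), so 4 is optimal.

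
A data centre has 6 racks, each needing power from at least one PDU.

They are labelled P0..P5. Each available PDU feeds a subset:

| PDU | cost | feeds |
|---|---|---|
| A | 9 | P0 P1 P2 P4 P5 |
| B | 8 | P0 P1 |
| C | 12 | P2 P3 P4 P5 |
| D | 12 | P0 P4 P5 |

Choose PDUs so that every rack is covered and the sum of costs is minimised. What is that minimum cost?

20

B, C together cover every rack (B ∪ C = {P0, P1, P2, P3, P4, P5}); total cost 8 + 12 = 20.
The greedy pick A, C costs 21; no covering selection beats 20.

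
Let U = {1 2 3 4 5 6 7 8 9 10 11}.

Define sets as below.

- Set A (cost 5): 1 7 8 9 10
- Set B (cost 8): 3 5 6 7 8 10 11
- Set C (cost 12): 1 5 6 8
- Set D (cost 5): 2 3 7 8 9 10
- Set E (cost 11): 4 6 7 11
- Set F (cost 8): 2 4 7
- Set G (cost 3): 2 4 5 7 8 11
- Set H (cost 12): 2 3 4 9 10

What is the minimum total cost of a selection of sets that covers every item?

16

A, B, G together cover every item (A ∪ B ∪ G = {1, 2, 3, 4, 5, 6, 7, 8, 9, 10, 11}); total cost 5 + 8 + 3 = 16.
No covering selection has total cost below 16.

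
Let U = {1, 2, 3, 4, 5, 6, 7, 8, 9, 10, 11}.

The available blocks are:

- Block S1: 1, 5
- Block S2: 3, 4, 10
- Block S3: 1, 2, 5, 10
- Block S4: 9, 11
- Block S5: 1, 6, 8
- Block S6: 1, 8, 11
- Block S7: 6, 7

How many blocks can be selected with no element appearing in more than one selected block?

4

S1, S2, S4, S7 are pairwise disjoint (S1={1,5}; S2={3,4,10}; S4={9,11}; S7={6,7}).
Every remaining block overlaps one of these, and no 5 of the listed blocks are pairwise disjoint, so 4 is the maximum.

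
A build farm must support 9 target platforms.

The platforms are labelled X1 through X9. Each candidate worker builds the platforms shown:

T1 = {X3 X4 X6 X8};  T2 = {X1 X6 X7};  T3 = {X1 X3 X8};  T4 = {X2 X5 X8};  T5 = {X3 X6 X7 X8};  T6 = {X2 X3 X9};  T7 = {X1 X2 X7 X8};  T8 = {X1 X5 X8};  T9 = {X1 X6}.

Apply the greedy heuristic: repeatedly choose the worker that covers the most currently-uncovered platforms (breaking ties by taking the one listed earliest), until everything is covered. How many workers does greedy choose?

4

Greedy: pick T1 (covers 4 new) → pick T7 (covers 3 new) → pick T4 (covers 1 new) → pick T6 (covers 1 new). Total picks: 4.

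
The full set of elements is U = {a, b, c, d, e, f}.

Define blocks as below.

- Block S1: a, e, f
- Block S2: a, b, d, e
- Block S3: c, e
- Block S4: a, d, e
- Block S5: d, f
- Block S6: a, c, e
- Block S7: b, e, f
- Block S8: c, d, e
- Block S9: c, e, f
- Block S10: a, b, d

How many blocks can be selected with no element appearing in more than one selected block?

S3, S5 are pairwise disjoint (S3={c,e}; S5={d,f}).
Every remaining block overlaps one of these, and no 3 of the listed blocks are pairwise disjoint, so 2 is the maximum.

2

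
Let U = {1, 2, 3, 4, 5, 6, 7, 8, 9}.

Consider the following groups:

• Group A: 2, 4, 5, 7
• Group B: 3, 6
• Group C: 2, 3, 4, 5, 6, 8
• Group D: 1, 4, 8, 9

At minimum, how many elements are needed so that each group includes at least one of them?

2

H = {3, 4} meets every group (each contains at least one member of H), and |H| = 2.
The groups A, B are pairwise disjoint, so any hitting set needs a separate element for each — at least 2. Hence 2 is optimal.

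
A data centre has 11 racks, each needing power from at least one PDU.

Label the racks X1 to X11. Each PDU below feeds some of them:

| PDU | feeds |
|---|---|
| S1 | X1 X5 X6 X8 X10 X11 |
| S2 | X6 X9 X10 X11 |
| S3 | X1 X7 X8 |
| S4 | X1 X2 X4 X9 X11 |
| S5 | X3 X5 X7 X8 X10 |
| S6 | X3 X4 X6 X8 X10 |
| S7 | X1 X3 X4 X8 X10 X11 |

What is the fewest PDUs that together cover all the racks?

3

Take {S2, S4, S5}. Their union is {X1, X2, X3, X4, X5, X6, X7, X8, X9, X10, X11}, which is all 11 racks.
Only S4 contains X2, so S4 is forced; the remaining 6 racks need at least 2 more PDUs (each remaining PDU adds at most 5) — so at least 3 PDUs are needed, and 3 is optimal.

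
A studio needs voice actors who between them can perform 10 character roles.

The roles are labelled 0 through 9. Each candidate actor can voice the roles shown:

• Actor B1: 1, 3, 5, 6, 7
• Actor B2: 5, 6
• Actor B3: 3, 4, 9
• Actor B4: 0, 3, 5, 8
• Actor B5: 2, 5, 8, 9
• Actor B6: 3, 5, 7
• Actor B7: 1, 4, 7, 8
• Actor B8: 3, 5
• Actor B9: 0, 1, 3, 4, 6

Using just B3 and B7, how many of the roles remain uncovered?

Union of B3, B7 = {1, 3, 4, 7, 8, 9}.
Not covered: 0, 2, 5, 6 — 4 roles.

4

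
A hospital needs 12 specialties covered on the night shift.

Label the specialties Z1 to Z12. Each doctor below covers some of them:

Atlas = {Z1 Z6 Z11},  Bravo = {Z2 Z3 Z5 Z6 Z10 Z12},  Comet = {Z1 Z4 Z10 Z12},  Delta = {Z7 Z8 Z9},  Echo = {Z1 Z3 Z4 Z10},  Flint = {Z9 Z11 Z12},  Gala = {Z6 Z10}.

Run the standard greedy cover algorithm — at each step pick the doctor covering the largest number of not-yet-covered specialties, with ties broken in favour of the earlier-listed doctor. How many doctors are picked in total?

4

Greedy: pick Bravo (covers 6 new) → pick Delta (covers 3 new) → pick Atlas (covers 2 new) → pick Comet (covers 1 new). Total picks: 4.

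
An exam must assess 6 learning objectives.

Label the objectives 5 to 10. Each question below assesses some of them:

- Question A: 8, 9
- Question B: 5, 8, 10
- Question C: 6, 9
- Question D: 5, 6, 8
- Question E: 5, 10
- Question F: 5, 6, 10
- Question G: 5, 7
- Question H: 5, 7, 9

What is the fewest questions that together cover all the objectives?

D and E and H together: D ∪ E ∪ H = {5, 6, 7, 8, 9, 10} — every objective is covered.
No 2 of the 8 questions cover everything (all 28 combinations miss at least one objective), so 3 is optimal.

3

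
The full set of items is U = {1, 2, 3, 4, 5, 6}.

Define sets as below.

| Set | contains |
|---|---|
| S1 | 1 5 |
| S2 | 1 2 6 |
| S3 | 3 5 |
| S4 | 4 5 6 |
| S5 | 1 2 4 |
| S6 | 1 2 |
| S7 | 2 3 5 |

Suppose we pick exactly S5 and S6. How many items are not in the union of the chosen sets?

3

Union of S5, S6 = {1, 2, 4}.
Not covered: 3, 5, 6 — 3 items.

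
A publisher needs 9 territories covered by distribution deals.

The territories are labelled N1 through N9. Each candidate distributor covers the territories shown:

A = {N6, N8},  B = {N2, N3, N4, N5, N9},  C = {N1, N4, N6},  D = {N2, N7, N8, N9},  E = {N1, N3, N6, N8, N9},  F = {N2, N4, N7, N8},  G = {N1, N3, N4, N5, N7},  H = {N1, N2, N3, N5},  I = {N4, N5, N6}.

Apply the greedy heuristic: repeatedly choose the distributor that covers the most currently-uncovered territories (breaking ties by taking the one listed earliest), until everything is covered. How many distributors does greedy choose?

Greedy: pick B (covers 5 new) → pick E (covers 3 new) → pick D (covers 1 new). Total picks: 3.

3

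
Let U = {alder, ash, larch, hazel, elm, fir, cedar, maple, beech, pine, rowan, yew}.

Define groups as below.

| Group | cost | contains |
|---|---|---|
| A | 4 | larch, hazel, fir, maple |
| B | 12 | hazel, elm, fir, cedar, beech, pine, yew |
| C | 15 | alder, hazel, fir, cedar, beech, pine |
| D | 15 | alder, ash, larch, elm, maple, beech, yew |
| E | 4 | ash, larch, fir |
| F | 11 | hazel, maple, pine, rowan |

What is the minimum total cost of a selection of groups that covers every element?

38

B, D, F together cover every element (B ∪ D ∪ F = {alder, ash, larch, hazel, elm, fir, cedar, maple, beech, pine, rowan, yew}); total cost 12 + 15 + 11 = 38.
The greedy pick A, B, E, F, C costs 46; no covering selection beats 38.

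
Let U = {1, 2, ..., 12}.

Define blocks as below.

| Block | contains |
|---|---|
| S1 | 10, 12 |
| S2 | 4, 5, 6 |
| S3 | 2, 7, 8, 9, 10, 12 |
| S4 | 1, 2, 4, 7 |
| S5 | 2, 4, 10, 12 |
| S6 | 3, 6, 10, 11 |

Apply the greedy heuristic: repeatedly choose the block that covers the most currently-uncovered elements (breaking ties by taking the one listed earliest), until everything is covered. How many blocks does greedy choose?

Greedy: pick S3 (covers 6 new) → pick S2 (covers 3 new) → pick S6 (covers 2 new) → pick S4 (covers 1 new). Total picks: 4.

4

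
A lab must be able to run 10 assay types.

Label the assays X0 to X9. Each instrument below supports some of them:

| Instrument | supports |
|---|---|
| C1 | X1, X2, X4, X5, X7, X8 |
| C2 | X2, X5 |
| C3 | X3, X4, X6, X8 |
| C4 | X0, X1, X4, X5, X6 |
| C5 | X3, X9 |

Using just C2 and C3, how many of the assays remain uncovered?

4

Union of C2, C3 = {X2, X3, X4, X5, X6, X8}.
Not covered: X0, X1, X7, X9 — 4 assays.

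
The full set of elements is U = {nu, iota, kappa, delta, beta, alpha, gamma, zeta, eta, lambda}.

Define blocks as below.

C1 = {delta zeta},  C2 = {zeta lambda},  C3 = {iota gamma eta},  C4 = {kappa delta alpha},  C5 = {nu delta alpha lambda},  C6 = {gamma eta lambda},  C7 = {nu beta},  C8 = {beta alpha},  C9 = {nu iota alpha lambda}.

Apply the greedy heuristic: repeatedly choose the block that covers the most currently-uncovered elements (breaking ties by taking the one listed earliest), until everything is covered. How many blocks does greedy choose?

Greedy: pick C5 (covers 4 new) → pick C3 (covers 3 new) → pick C1 (covers 1 new) → pick C4 (covers 1 new) → pick C7 (covers 1 new). Total picks: 5.
(The true minimum cover uses only 4 blocks, so greedy is not optimal here.)

5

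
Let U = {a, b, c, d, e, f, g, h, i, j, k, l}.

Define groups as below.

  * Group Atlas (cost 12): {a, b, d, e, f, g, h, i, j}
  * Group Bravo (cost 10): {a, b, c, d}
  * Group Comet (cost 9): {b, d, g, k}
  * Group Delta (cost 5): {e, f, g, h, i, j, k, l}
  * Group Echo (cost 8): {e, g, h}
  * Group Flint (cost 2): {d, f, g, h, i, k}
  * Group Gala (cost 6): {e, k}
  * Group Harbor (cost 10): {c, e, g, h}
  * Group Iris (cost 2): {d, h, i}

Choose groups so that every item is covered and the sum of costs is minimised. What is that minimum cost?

15

Bravo, Delta together cover every item (Bravo ∪ Delta = {a, b, c, d, e, f, g, h, i, j, k, l}); total cost 10 + 5 = 15.
The greedy pick Flint, Delta, Bravo costs 17; no covering selection beats 15.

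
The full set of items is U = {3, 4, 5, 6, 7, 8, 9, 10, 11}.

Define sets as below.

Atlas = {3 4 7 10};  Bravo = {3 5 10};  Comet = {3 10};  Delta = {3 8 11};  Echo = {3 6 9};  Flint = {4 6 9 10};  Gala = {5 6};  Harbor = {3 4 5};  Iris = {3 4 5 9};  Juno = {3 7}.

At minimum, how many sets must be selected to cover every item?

4

Atlas and Delta and Echo and Iris together: Atlas ∪ Delta ∪ Echo ∪ Iris = {3, 4, 5, 6, 7, 8, 9, 10, 11} — every item is covered.
No 3 of the 10 sets cover everything (all 120 combinations miss at least one item), so 4 is optimal.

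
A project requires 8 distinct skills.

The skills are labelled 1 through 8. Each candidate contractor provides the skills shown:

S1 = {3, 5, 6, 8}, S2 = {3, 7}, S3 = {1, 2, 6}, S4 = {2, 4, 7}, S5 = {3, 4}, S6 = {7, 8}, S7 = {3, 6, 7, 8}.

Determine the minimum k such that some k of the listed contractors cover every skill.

3

Take {S1, S3, S4}. Their union is {1, 2, 3, 4, 5, 6, 7, 8}, which is all 8 skills.
Only S3 contains 1, so S3 is forced; the remaining 5 skills need at least 2 more contractors (each remaining contractor adds at most 3) — so at least 3 contractors are needed, and 3 is optimal.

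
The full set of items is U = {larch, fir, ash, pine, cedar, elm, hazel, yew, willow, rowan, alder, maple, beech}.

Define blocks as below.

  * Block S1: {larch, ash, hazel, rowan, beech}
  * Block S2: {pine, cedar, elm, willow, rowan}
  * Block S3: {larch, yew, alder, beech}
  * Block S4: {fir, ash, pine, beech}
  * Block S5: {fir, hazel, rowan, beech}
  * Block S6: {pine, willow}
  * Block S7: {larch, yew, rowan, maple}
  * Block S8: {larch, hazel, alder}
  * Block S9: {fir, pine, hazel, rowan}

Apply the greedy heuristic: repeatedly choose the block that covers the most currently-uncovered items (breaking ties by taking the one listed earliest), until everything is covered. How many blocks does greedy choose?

5

Greedy: pick S1 (covers 5 new) → pick S2 (covers 4 new) → pick S3 (covers 2 new) → pick S4 (covers 1 new) → pick S7 (covers 1 new). Total picks: 5.
(The true minimum cover uses only 4 blocks, so greedy is not optimal here.)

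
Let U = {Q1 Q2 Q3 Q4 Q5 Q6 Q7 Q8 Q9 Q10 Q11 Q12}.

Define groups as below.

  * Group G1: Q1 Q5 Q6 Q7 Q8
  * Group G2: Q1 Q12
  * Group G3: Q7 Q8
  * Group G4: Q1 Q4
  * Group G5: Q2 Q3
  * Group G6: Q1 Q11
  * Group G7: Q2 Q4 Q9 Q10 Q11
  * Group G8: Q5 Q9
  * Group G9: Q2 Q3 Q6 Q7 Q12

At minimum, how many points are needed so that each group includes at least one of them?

The 4 points {Q1, Q3, Q7, Q9} hit every group.
The groups G3, G5, G6, G8 are pairwise disjoint, so any hitting set needs a separate point for each — at least 4. Hence 4 is optimal.

4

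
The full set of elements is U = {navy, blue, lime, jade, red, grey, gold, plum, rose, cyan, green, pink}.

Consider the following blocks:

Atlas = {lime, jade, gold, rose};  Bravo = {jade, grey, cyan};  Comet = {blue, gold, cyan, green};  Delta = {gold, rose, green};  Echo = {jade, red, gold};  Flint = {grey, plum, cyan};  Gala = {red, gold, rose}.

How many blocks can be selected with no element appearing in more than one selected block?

Delta, Flint are pairwise disjoint (Delta={gold,rose,green}; Flint={grey,plum,cyan}).
Every remaining block overlaps one of these, and no 3 of the listed blocks are pairwise disjoint, so 2 is the maximum.

2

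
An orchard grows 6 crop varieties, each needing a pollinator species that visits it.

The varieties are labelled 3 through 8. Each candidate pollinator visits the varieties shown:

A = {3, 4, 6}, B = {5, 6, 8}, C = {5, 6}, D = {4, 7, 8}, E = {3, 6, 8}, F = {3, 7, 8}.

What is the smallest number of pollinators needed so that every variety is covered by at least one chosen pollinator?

3

A and B and D together: A ∪ B ∪ D = {3, 4, 5, 6, 7, 8} — every variety is covered.
No 2 of the 6 pollinators cover everything (all 15 combinations miss at least one variety), so 3 is optimal.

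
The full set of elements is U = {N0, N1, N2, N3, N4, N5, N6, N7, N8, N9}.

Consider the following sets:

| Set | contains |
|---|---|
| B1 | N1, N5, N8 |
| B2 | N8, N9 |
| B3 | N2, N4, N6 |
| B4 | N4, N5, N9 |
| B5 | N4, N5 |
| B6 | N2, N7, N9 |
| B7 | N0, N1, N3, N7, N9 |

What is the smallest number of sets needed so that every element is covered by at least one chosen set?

3

B1, B3, and B7 cover everything between them: the union {N0, N1, N2, N3, N4, N5, N6, N7, N8, N9} is all of U.
Only B7 contains N0, so B7 is forced; the remaining 5 elements need at least 2 more sets (each remaining set adds at most 3) — so at least 3 sets are needed, and 3 is optimal.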